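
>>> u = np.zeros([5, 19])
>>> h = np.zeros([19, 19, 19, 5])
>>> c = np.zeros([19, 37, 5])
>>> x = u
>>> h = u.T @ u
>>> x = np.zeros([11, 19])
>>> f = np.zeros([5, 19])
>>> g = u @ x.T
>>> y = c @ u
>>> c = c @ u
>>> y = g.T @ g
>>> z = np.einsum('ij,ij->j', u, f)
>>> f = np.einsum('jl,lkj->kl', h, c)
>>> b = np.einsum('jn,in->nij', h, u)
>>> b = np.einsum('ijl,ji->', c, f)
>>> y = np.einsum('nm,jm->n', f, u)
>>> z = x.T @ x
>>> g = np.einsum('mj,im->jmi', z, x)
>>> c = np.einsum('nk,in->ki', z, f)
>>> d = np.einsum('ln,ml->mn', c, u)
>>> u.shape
(5, 19)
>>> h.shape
(19, 19)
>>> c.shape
(19, 37)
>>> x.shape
(11, 19)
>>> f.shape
(37, 19)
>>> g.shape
(19, 19, 11)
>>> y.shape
(37,)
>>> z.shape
(19, 19)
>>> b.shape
()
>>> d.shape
(5, 37)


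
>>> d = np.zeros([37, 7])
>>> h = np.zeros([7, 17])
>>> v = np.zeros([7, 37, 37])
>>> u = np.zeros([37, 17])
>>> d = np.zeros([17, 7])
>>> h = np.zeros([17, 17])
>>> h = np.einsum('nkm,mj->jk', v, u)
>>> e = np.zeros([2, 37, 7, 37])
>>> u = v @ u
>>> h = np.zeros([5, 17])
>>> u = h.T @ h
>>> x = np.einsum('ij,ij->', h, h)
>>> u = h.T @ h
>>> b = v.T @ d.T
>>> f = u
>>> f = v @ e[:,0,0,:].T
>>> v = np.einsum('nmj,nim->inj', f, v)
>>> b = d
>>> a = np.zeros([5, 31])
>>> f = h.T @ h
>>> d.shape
(17, 7)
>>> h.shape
(5, 17)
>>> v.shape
(37, 7, 2)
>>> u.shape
(17, 17)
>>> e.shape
(2, 37, 7, 37)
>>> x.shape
()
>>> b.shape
(17, 7)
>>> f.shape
(17, 17)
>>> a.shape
(5, 31)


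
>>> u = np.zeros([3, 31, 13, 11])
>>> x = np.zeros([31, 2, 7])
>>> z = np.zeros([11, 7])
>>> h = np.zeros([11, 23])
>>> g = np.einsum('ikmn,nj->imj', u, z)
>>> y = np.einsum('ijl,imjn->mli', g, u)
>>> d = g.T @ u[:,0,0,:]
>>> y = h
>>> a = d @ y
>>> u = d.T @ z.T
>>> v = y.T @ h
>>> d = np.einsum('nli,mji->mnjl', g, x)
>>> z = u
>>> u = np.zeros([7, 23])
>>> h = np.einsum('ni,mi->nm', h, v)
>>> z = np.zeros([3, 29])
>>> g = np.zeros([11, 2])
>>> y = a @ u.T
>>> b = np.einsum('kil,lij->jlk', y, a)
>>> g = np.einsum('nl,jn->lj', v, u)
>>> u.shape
(7, 23)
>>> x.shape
(31, 2, 7)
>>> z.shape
(3, 29)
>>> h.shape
(11, 23)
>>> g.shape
(23, 7)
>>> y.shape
(7, 13, 7)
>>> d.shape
(31, 3, 2, 13)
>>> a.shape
(7, 13, 23)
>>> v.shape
(23, 23)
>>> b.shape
(23, 7, 7)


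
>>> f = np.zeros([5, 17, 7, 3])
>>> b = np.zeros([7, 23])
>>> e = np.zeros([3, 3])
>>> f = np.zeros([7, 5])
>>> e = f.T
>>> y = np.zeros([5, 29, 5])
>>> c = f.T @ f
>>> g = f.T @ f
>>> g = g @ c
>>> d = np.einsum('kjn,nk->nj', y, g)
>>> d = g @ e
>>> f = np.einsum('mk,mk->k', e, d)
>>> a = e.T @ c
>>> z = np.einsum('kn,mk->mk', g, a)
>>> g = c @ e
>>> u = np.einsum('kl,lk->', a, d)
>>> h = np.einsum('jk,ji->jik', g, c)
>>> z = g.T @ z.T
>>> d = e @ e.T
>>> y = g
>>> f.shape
(7,)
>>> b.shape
(7, 23)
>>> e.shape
(5, 7)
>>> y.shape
(5, 7)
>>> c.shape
(5, 5)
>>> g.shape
(5, 7)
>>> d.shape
(5, 5)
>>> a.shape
(7, 5)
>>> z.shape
(7, 7)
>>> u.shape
()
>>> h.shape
(5, 5, 7)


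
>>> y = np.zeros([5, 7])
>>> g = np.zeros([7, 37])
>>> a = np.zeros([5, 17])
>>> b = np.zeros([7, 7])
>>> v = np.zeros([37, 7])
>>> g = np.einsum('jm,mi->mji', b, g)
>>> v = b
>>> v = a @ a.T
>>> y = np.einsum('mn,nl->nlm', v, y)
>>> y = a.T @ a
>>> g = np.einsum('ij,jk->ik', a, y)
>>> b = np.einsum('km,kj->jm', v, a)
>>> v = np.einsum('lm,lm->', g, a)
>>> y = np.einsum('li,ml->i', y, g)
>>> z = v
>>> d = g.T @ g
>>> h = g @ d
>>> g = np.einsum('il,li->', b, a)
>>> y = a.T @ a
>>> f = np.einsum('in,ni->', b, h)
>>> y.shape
(17, 17)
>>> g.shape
()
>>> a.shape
(5, 17)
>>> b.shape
(17, 5)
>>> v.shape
()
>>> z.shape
()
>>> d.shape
(17, 17)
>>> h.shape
(5, 17)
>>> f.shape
()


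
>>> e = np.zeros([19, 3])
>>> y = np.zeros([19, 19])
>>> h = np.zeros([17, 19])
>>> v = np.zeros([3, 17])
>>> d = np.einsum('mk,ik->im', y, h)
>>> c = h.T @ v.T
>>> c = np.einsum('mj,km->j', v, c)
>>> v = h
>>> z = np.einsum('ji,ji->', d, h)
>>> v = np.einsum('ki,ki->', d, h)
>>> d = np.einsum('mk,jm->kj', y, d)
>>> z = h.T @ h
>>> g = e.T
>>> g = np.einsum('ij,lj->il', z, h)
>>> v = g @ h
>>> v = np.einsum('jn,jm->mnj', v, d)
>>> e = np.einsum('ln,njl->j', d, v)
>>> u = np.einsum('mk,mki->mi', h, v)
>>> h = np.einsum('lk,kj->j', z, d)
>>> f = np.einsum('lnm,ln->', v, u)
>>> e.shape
(19,)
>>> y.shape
(19, 19)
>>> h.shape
(17,)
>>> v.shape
(17, 19, 19)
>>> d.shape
(19, 17)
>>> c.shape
(17,)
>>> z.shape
(19, 19)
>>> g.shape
(19, 17)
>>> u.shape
(17, 19)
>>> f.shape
()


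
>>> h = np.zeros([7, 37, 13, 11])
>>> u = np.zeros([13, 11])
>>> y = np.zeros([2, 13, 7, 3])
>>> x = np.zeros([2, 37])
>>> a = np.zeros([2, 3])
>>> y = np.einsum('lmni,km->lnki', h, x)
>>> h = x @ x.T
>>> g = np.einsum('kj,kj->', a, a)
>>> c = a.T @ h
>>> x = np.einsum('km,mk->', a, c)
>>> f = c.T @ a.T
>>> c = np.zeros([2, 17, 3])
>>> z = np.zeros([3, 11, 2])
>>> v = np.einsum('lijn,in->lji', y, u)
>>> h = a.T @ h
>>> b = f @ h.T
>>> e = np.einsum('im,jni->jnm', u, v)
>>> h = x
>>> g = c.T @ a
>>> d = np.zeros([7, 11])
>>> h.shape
()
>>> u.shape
(13, 11)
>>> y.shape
(7, 13, 2, 11)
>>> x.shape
()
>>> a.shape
(2, 3)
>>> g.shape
(3, 17, 3)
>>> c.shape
(2, 17, 3)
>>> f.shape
(2, 2)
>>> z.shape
(3, 11, 2)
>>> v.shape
(7, 2, 13)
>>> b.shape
(2, 3)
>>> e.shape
(7, 2, 11)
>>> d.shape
(7, 11)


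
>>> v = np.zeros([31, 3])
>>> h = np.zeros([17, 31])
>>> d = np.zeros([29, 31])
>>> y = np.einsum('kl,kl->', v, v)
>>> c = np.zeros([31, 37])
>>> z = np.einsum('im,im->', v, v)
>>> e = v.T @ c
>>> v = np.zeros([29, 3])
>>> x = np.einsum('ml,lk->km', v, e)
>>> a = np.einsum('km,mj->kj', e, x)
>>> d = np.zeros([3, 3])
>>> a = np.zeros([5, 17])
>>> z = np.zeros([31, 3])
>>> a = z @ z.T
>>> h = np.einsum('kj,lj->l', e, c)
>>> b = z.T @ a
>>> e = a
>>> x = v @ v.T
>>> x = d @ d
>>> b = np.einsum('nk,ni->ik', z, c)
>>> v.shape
(29, 3)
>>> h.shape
(31,)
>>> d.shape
(3, 3)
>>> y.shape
()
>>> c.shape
(31, 37)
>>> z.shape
(31, 3)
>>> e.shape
(31, 31)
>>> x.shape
(3, 3)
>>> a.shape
(31, 31)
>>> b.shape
(37, 3)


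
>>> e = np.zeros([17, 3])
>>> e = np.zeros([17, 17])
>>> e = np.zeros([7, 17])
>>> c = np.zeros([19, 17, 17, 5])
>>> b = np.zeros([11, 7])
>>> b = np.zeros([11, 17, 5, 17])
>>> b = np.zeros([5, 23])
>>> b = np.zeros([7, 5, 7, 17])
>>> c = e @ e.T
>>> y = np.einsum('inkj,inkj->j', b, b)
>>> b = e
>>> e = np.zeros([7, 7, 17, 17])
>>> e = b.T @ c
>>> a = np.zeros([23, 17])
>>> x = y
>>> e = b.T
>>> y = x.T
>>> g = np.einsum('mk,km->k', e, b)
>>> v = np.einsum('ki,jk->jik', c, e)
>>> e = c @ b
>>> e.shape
(7, 17)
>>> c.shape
(7, 7)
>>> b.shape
(7, 17)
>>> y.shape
(17,)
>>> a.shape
(23, 17)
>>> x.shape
(17,)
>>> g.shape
(7,)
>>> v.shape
(17, 7, 7)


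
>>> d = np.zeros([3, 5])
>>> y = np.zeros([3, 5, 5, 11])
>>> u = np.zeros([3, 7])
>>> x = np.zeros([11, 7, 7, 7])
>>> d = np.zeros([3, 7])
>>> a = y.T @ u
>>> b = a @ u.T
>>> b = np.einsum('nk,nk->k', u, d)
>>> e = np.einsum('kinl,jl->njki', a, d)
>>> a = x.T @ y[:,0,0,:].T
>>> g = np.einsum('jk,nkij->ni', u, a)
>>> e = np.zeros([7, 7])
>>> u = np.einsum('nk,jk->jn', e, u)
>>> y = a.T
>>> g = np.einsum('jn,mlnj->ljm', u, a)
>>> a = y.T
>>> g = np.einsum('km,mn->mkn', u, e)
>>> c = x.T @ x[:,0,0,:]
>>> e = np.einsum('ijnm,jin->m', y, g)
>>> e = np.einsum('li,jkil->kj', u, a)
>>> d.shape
(3, 7)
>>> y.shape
(3, 7, 7, 7)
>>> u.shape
(3, 7)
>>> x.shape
(11, 7, 7, 7)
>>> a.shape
(7, 7, 7, 3)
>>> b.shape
(7,)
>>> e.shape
(7, 7)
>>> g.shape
(7, 3, 7)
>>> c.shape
(7, 7, 7, 7)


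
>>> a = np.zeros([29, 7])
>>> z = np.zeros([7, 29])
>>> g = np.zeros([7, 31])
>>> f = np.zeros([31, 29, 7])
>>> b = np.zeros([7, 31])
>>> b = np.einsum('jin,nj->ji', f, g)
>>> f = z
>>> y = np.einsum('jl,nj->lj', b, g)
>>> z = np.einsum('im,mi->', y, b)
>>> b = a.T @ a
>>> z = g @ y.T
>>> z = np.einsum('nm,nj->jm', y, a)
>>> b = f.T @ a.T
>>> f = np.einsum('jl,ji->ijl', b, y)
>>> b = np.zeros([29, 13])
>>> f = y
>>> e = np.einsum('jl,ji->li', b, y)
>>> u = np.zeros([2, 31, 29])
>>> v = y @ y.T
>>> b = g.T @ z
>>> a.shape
(29, 7)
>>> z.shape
(7, 31)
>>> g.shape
(7, 31)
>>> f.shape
(29, 31)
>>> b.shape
(31, 31)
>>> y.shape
(29, 31)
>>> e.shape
(13, 31)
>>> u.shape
(2, 31, 29)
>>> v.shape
(29, 29)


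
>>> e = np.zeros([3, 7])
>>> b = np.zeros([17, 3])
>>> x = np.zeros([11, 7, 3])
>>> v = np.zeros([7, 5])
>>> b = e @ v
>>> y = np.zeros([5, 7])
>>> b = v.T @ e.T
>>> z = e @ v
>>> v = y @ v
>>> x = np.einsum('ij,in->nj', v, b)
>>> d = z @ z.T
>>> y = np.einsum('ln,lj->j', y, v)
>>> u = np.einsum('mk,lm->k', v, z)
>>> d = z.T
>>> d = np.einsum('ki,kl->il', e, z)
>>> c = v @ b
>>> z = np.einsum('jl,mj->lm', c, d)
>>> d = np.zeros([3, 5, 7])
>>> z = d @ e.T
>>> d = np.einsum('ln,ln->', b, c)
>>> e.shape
(3, 7)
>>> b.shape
(5, 3)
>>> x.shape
(3, 5)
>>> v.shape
(5, 5)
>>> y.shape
(5,)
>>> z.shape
(3, 5, 3)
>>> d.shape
()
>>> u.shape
(5,)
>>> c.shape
(5, 3)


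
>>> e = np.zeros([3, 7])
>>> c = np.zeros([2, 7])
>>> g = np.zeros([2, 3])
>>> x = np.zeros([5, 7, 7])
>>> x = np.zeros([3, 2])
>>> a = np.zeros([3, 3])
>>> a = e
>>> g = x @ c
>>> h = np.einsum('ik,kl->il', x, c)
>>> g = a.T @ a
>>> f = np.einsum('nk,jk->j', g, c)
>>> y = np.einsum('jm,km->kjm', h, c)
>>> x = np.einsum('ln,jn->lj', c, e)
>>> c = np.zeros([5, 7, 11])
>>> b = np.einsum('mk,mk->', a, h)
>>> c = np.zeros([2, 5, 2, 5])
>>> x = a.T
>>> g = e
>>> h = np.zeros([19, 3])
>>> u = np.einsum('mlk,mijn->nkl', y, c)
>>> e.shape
(3, 7)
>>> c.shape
(2, 5, 2, 5)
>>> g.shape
(3, 7)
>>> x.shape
(7, 3)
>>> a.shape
(3, 7)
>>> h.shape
(19, 3)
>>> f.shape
(2,)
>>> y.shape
(2, 3, 7)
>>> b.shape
()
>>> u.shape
(5, 7, 3)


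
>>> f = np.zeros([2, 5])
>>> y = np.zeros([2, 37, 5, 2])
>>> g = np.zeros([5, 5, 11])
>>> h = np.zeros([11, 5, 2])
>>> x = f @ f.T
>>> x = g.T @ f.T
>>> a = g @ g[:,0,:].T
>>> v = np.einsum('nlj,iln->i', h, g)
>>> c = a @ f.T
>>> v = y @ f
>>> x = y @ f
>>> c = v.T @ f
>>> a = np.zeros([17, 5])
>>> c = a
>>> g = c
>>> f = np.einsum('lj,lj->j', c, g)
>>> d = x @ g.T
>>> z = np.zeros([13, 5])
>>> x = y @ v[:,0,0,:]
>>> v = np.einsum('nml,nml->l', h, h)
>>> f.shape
(5,)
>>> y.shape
(2, 37, 5, 2)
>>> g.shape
(17, 5)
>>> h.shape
(11, 5, 2)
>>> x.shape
(2, 37, 5, 5)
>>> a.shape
(17, 5)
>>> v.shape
(2,)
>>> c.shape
(17, 5)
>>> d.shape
(2, 37, 5, 17)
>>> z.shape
(13, 5)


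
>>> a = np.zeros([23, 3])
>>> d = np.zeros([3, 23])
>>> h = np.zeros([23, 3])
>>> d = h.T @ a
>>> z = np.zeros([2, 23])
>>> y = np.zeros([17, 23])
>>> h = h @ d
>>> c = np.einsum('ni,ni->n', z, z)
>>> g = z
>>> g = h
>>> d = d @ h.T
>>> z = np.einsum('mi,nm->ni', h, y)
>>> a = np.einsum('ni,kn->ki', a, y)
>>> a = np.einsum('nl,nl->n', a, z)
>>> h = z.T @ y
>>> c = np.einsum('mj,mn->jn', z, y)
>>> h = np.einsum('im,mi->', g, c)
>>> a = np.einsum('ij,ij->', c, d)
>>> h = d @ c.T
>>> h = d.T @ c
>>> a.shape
()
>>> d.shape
(3, 23)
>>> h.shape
(23, 23)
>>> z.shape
(17, 3)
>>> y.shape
(17, 23)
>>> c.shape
(3, 23)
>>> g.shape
(23, 3)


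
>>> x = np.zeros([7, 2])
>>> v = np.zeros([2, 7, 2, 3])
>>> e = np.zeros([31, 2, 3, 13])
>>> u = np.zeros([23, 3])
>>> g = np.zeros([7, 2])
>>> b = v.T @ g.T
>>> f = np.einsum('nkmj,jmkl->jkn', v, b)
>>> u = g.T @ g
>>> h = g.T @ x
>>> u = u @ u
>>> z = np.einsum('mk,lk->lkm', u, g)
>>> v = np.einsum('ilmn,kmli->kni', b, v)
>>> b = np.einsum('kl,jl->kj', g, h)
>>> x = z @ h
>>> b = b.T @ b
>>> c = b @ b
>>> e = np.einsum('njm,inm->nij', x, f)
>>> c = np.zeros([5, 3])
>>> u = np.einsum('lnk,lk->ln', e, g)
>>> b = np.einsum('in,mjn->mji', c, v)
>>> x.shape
(7, 2, 2)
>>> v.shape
(2, 7, 3)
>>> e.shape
(7, 3, 2)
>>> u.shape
(7, 3)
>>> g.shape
(7, 2)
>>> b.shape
(2, 7, 5)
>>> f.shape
(3, 7, 2)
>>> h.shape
(2, 2)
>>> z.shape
(7, 2, 2)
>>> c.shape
(5, 3)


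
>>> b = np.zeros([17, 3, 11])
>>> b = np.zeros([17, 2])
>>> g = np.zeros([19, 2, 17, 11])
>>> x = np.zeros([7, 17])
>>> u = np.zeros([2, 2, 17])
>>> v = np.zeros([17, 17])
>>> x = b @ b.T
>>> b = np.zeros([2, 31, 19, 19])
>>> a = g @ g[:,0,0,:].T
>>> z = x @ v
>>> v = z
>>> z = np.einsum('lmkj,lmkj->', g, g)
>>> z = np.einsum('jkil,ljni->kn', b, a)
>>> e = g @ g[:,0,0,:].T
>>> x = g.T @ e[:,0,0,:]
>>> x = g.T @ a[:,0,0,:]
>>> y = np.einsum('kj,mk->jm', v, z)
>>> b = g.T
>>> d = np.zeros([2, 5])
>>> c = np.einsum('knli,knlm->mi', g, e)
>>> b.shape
(11, 17, 2, 19)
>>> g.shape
(19, 2, 17, 11)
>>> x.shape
(11, 17, 2, 19)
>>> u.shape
(2, 2, 17)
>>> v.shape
(17, 17)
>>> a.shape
(19, 2, 17, 19)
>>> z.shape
(31, 17)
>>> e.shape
(19, 2, 17, 19)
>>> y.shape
(17, 31)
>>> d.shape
(2, 5)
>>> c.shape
(19, 11)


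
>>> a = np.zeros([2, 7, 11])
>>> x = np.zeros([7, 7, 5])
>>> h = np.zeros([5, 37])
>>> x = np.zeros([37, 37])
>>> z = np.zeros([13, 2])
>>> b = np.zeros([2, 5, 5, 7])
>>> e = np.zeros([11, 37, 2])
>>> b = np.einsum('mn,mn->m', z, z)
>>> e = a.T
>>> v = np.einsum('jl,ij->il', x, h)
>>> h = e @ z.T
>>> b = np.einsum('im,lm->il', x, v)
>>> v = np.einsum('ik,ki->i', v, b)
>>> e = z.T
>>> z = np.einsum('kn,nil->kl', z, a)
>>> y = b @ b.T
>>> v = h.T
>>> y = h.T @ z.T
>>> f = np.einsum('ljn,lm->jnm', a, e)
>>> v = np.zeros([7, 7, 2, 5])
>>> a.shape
(2, 7, 11)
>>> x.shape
(37, 37)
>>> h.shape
(11, 7, 13)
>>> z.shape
(13, 11)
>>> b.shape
(37, 5)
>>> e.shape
(2, 13)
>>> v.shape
(7, 7, 2, 5)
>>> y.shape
(13, 7, 13)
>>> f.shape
(7, 11, 13)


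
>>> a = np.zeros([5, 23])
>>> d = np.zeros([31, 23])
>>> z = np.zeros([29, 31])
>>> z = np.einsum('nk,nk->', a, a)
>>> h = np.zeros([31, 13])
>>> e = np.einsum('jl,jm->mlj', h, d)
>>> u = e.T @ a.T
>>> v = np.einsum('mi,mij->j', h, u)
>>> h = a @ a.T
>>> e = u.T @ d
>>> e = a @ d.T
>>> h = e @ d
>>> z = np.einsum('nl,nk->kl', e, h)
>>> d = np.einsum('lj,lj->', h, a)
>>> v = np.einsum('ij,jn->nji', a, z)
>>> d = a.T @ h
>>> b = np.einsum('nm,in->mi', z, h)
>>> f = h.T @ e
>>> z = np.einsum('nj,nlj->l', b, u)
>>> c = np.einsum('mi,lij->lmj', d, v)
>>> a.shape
(5, 23)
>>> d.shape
(23, 23)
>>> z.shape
(13,)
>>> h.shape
(5, 23)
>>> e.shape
(5, 31)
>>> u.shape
(31, 13, 5)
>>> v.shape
(31, 23, 5)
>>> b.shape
(31, 5)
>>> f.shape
(23, 31)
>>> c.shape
(31, 23, 5)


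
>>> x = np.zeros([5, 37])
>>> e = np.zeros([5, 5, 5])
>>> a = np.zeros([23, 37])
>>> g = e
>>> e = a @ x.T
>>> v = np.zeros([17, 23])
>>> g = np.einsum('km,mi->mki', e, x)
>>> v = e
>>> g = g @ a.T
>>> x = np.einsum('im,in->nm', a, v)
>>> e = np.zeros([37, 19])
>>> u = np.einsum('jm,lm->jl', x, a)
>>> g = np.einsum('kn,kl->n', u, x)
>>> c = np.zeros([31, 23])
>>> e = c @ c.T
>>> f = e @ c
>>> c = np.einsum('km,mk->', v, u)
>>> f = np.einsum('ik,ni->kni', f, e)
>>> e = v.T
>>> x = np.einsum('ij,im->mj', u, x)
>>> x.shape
(37, 23)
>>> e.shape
(5, 23)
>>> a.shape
(23, 37)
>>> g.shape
(23,)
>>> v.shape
(23, 5)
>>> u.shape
(5, 23)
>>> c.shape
()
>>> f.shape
(23, 31, 31)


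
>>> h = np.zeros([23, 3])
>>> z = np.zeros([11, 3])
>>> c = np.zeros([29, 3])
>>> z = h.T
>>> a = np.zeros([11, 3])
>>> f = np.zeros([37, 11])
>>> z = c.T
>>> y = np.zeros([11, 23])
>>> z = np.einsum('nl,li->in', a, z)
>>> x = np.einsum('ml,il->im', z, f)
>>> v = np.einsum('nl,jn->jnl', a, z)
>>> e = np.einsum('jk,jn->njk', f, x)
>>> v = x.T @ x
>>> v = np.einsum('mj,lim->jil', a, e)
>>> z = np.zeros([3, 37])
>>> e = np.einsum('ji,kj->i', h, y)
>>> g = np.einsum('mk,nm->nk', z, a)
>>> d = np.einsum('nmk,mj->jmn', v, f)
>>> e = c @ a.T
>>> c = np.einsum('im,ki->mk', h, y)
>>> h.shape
(23, 3)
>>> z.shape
(3, 37)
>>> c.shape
(3, 11)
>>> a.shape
(11, 3)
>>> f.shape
(37, 11)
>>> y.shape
(11, 23)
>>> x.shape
(37, 29)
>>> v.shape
(3, 37, 29)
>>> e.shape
(29, 11)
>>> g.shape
(11, 37)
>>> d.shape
(11, 37, 3)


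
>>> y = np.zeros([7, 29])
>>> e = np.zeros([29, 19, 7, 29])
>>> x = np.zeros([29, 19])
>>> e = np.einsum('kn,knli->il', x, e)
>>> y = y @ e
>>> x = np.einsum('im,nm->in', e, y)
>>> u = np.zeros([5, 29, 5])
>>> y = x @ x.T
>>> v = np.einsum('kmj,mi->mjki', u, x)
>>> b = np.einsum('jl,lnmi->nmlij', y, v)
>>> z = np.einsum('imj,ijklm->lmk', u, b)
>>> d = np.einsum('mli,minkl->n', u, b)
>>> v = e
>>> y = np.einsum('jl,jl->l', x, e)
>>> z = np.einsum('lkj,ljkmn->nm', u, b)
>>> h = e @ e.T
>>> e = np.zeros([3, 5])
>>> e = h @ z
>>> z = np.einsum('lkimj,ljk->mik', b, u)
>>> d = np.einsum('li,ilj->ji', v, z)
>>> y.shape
(7,)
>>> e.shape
(29, 7)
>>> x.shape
(29, 7)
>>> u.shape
(5, 29, 5)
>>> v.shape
(29, 7)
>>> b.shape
(5, 5, 29, 7, 29)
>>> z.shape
(7, 29, 5)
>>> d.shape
(5, 7)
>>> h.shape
(29, 29)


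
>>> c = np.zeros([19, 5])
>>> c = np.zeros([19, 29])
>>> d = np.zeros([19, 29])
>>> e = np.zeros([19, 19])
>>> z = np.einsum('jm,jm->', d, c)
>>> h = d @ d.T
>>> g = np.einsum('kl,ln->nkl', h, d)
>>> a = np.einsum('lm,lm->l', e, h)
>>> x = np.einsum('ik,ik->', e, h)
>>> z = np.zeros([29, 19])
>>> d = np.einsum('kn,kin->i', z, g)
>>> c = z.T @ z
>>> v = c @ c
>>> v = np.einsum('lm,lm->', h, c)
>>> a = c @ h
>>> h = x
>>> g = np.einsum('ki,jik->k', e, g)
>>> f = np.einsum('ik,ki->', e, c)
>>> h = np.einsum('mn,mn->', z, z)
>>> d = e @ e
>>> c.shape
(19, 19)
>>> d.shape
(19, 19)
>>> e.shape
(19, 19)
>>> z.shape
(29, 19)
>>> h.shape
()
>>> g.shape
(19,)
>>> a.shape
(19, 19)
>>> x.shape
()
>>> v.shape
()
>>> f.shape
()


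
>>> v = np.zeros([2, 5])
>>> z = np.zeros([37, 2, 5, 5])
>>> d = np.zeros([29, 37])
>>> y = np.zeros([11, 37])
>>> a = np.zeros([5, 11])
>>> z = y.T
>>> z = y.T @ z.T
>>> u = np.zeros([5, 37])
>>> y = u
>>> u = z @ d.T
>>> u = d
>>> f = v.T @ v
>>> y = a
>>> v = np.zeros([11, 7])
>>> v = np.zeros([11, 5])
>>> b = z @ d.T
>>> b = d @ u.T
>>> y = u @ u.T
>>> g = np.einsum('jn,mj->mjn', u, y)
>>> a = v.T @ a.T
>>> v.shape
(11, 5)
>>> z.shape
(37, 37)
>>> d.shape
(29, 37)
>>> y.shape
(29, 29)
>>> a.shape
(5, 5)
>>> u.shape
(29, 37)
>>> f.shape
(5, 5)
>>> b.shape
(29, 29)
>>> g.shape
(29, 29, 37)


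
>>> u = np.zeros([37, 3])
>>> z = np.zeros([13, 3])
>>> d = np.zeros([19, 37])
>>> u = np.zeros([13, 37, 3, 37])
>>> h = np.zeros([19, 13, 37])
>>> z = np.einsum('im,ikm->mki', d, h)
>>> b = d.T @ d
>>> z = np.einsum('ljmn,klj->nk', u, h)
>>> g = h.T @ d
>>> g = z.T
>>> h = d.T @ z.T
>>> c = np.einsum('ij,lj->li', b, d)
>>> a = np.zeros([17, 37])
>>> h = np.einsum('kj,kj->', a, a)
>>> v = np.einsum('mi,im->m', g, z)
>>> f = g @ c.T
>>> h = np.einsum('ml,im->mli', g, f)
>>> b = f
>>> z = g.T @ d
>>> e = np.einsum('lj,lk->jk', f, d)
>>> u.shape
(13, 37, 3, 37)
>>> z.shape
(37, 37)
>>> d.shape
(19, 37)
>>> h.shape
(19, 37, 19)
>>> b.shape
(19, 19)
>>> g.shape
(19, 37)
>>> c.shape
(19, 37)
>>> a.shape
(17, 37)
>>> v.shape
(19,)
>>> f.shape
(19, 19)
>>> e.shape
(19, 37)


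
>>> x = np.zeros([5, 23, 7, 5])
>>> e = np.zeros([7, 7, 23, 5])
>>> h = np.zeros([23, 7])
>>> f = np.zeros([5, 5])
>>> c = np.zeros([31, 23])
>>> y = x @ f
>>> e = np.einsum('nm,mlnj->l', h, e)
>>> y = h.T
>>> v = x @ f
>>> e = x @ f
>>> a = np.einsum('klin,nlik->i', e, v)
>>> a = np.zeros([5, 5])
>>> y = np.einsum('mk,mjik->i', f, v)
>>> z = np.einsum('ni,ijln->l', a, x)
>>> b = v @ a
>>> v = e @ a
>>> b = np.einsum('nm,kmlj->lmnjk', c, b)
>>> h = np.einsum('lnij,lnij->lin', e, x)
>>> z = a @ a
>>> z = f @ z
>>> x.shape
(5, 23, 7, 5)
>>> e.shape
(5, 23, 7, 5)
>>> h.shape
(5, 7, 23)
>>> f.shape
(5, 5)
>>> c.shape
(31, 23)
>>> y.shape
(7,)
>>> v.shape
(5, 23, 7, 5)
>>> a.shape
(5, 5)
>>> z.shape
(5, 5)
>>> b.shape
(7, 23, 31, 5, 5)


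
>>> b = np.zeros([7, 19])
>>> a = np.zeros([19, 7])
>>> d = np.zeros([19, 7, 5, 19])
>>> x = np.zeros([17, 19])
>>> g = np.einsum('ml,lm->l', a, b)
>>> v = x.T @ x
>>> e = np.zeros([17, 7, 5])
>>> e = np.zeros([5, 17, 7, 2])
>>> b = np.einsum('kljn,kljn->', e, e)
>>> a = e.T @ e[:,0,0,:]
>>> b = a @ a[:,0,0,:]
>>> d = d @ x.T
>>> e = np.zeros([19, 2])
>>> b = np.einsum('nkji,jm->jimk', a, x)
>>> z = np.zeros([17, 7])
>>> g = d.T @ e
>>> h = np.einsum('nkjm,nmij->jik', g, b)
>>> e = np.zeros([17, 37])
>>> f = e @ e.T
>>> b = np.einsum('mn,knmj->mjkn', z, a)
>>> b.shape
(17, 2, 2, 7)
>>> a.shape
(2, 7, 17, 2)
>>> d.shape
(19, 7, 5, 17)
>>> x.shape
(17, 19)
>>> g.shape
(17, 5, 7, 2)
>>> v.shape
(19, 19)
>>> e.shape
(17, 37)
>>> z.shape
(17, 7)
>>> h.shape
(7, 19, 5)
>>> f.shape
(17, 17)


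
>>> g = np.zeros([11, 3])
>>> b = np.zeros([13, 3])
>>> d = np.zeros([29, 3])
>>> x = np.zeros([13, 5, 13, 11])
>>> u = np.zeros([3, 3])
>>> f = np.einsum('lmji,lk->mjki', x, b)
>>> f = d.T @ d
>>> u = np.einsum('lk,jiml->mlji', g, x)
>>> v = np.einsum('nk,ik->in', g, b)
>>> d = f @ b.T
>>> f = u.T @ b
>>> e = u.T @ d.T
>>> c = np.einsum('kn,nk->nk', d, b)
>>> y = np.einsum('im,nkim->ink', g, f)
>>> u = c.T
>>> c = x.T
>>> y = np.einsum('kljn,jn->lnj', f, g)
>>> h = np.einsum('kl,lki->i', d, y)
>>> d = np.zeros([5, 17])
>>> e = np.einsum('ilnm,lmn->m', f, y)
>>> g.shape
(11, 3)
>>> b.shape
(13, 3)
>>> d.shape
(5, 17)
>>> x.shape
(13, 5, 13, 11)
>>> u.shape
(3, 13)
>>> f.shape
(5, 13, 11, 3)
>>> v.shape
(13, 11)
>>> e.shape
(3,)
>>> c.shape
(11, 13, 5, 13)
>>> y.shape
(13, 3, 11)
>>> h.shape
(11,)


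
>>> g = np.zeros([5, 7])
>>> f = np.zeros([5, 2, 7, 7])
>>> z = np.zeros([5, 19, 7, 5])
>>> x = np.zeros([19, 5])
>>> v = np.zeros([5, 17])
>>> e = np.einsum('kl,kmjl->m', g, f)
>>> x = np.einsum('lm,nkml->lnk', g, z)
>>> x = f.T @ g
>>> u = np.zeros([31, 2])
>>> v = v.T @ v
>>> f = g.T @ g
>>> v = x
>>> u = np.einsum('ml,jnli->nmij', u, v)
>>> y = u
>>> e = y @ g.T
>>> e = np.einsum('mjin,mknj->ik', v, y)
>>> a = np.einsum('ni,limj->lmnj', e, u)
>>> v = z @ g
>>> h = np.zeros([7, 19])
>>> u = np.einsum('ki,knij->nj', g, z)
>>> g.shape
(5, 7)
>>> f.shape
(7, 7)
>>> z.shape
(5, 19, 7, 5)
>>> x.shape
(7, 7, 2, 7)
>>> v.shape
(5, 19, 7, 7)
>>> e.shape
(2, 31)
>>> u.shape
(19, 5)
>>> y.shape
(7, 31, 7, 7)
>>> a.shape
(7, 7, 2, 7)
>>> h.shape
(7, 19)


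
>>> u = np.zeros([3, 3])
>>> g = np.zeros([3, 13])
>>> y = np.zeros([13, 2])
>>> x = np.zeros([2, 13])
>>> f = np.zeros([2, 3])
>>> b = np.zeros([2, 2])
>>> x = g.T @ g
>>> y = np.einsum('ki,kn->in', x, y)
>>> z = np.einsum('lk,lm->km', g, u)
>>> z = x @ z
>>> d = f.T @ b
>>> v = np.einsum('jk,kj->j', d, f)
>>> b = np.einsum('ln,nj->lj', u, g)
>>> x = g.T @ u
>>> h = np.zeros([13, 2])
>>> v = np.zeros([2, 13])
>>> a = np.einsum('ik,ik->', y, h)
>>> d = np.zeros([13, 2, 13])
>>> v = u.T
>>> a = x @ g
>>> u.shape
(3, 3)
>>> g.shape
(3, 13)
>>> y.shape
(13, 2)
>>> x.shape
(13, 3)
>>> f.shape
(2, 3)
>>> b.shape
(3, 13)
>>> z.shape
(13, 3)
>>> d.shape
(13, 2, 13)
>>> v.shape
(3, 3)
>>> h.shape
(13, 2)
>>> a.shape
(13, 13)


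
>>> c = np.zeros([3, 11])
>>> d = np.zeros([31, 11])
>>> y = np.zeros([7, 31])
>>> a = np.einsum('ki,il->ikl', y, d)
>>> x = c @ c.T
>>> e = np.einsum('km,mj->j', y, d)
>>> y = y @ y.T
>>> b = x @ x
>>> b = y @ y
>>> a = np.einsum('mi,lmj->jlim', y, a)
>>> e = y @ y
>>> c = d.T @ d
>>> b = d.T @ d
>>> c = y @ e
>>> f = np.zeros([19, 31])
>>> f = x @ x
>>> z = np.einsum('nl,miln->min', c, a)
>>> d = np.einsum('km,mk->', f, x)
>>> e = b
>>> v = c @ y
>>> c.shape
(7, 7)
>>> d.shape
()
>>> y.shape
(7, 7)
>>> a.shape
(11, 31, 7, 7)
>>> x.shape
(3, 3)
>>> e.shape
(11, 11)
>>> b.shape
(11, 11)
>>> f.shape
(3, 3)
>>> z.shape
(11, 31, 7)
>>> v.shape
(7, 7)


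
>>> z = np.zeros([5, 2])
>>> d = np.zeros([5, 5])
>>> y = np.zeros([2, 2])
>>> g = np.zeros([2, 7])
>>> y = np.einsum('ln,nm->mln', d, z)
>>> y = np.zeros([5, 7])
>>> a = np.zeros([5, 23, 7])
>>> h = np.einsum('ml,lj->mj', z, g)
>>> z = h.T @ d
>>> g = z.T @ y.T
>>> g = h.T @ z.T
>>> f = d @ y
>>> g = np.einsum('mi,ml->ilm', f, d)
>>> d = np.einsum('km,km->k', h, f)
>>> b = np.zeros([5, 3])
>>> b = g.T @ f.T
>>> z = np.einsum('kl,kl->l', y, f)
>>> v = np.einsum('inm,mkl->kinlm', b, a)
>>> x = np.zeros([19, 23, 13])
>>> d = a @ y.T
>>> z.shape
(7,)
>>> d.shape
(5, 23, 5)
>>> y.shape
(5, 7)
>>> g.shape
(7, 5, 5)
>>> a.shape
(5, 23, 7)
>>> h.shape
(5, 7)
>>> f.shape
(5, 7)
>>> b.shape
(5, 5, 5)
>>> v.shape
(23, 5, 5, 7, 5)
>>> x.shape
(19, 23, 13)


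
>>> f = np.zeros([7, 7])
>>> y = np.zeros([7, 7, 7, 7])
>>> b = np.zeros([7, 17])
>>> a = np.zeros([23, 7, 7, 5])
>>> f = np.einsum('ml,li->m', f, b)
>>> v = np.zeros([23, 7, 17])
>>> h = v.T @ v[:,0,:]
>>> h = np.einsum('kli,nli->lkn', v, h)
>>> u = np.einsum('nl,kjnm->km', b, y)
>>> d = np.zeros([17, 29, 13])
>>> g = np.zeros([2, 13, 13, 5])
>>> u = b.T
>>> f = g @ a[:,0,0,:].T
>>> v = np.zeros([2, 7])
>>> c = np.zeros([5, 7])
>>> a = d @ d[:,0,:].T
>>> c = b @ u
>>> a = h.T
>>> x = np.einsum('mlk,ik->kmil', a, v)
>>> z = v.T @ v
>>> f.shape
(2, 13, 13, 23)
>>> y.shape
(7, 7, 7, 7)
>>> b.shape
(7, 17)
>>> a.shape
(17, 23, 7)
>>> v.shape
(2, 7)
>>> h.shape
(7, 23, 17)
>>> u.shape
(17, 7)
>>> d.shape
(17, 29, 13)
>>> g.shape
(2, 13, 13, 5)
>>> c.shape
(7, 7)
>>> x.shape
(7, 17, 2, 23)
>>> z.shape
(7, 7)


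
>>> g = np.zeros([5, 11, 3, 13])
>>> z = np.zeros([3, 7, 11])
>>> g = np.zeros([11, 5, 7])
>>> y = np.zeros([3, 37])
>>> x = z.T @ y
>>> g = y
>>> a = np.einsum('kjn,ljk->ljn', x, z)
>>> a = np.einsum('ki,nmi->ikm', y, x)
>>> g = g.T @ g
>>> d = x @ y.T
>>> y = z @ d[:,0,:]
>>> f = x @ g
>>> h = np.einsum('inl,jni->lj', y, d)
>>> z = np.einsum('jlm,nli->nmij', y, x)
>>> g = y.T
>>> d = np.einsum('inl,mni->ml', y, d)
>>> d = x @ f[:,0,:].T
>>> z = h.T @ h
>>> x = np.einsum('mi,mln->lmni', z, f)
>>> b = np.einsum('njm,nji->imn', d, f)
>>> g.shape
(3, 7, 3)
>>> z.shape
(11, 11)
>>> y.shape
(3, 7, 3)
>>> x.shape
(7, 11, 37, 11)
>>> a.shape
(37, 3, 7)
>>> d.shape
(11, 7, 11)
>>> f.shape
(11, 7, 37)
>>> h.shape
(3, 11)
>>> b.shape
(37, 11, 11)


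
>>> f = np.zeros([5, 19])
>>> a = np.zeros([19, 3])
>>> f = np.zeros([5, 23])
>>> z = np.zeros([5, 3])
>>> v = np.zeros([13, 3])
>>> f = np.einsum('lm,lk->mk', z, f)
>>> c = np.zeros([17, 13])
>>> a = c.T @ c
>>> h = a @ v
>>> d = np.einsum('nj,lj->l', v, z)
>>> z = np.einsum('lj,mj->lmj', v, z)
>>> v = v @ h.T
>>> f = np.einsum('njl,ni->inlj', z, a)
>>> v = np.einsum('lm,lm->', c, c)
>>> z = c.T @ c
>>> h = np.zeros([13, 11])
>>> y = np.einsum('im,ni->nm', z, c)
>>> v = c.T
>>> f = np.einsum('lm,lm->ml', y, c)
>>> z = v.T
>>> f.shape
(13, 17)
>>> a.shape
(13, 13)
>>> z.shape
(17, 13)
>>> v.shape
(13, 17)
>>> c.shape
(17, 13)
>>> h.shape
(13, 11)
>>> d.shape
(5,)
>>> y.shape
(17, 13)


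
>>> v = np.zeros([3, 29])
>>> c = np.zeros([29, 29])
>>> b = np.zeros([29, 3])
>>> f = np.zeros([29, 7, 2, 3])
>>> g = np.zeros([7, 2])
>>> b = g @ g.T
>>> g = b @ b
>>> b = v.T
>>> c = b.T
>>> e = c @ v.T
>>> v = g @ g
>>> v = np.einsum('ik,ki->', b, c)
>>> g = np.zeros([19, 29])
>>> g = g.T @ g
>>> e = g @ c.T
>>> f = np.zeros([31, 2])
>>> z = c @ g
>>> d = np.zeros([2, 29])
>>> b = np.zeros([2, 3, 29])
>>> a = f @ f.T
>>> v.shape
()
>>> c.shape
(3, 29)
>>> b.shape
(2, 3, 29)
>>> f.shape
(31, 2)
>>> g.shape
(29, 29)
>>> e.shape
(29, 3)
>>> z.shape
(3, 29)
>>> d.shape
(2, 29)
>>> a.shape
(31, 31)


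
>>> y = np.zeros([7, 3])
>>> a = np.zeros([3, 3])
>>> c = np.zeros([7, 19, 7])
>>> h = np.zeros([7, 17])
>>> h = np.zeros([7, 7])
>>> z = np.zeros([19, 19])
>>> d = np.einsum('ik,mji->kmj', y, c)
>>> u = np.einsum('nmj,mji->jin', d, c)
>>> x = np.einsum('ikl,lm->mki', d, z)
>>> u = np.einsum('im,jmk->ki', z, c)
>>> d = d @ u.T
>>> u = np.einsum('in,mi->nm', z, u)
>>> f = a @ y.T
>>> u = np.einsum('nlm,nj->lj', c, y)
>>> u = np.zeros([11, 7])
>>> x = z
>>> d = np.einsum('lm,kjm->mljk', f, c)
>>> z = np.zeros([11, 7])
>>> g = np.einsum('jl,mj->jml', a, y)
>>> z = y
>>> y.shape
(7, 3)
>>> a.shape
(3, 3)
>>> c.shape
(7, 19, 7)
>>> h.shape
(7, 7)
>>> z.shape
(7, 3)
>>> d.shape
(7, 3, 19, 7)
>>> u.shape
(11, 7)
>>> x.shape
(19, 19)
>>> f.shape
(3, 7)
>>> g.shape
(3, 7, 3)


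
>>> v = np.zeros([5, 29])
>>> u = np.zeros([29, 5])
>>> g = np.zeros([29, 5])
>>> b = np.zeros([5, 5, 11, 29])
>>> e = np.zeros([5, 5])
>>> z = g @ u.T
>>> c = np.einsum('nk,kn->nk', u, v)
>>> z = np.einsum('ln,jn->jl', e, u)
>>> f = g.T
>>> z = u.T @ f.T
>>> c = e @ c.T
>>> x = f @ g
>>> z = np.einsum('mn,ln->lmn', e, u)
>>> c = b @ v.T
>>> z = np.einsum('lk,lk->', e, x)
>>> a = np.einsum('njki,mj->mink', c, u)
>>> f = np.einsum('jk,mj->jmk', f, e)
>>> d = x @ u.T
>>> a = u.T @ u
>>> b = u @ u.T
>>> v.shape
(5, 29)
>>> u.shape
(29, 5)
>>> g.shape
(29, 5)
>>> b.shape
(29, 29)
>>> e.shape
(5, 5)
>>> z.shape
()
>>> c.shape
(5, 5, 11, 5)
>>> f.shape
(5, 5, 29)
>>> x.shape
(5, 5)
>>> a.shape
(5, 5)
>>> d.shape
(5, 29)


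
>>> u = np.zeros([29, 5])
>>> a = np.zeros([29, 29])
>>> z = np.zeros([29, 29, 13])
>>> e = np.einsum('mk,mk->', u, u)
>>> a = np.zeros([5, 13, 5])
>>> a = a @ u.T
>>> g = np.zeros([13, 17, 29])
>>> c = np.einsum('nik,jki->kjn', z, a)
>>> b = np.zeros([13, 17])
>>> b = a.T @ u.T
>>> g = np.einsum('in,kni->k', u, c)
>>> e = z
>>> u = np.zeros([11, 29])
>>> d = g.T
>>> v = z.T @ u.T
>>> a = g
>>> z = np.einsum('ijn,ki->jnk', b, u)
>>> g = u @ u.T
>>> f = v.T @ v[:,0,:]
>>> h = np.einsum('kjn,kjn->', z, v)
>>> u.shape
(11, 29)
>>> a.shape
(13,)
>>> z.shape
(13, 29, 11)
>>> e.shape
(29, 29, 13)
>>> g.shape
(11, 11)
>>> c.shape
(13, 5, 29)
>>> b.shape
(29, 13, 29)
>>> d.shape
(13,)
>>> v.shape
(13, 29, 11)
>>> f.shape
(11, 29, 11)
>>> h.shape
()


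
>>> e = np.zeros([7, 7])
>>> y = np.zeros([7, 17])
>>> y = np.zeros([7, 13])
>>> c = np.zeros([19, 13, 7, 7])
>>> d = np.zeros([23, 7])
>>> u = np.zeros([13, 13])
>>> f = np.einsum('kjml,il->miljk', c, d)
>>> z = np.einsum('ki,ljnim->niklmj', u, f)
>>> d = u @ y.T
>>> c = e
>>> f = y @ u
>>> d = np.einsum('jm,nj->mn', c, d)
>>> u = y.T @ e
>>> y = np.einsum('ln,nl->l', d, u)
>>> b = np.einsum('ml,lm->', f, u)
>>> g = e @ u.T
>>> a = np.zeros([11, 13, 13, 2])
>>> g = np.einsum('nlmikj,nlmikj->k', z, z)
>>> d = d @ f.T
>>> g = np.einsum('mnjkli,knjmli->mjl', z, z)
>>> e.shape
(7, 7)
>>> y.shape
(7,)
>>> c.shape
(7, 7)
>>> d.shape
(7, 7)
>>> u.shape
(13, 7)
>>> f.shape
(7, 13)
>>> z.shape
(7, 13, 13, 7, 19, 23)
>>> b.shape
()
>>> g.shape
(7, 13, 19)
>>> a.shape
(11, 13, 13, 2)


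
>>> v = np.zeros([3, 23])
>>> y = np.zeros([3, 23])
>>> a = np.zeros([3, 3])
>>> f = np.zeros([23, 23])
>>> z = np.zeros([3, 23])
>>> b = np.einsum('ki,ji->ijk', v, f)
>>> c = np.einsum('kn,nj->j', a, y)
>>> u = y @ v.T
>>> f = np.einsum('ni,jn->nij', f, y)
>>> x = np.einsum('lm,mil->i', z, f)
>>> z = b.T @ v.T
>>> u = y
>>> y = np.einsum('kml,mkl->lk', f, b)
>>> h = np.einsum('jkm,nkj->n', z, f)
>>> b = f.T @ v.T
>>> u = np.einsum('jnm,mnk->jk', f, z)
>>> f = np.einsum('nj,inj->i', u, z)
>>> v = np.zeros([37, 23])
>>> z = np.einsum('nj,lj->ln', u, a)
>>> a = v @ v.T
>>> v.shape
(37, 23)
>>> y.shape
(3, 23)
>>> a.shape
(37, 37)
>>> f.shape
(3,)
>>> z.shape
(3, 23)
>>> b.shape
(3, 23, 3)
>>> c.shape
(23,)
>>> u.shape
(23, 3)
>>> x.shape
(23,)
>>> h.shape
(23,)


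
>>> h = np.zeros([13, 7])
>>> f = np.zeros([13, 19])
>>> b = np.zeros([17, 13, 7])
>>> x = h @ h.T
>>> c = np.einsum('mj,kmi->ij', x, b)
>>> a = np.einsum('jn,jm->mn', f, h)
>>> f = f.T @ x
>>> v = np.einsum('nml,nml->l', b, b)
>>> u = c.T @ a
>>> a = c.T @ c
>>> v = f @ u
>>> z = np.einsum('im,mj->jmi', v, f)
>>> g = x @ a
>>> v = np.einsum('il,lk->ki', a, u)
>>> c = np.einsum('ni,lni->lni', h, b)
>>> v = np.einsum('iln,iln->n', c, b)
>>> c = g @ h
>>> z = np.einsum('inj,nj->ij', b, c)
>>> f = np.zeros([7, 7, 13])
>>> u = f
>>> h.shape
(13, 7)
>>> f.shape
(7, 7, 13)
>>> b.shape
(17, 13, 7)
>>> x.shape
(13, 13)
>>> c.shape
(13, 7)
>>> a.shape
(13, 13)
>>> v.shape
(7,)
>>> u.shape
(7, 7, 13)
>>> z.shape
(17, 7)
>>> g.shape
(13, 13)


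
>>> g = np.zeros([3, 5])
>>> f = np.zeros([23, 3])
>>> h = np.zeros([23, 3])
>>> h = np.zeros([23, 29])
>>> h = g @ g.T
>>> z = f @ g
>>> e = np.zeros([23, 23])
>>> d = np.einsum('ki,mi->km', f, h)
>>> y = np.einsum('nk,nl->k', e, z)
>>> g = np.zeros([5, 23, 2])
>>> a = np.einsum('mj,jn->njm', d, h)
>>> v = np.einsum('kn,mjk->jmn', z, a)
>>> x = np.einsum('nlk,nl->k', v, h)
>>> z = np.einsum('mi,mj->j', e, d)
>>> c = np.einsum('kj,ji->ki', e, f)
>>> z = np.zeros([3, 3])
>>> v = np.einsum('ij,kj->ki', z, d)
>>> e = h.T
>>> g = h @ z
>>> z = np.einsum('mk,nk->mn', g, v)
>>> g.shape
(3, 3)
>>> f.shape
(23, 3)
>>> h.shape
(3, 3)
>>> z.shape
(3, 23)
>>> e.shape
(3, 3)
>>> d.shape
(23, 3)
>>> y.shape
(23,)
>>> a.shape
(3, 3, 23)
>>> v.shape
(23, 3)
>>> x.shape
(5,)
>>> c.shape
(23, 3)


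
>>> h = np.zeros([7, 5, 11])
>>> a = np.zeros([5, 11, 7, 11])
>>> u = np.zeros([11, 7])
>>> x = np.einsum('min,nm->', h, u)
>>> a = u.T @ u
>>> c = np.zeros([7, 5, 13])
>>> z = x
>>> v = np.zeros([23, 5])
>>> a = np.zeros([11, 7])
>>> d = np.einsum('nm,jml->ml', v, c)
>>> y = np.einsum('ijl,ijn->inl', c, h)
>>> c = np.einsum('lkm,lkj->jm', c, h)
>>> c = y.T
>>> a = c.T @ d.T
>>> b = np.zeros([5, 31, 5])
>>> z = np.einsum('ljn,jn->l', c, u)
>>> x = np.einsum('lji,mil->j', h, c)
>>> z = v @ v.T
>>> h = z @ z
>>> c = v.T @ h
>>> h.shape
(23, 23)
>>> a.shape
(7, 11, 5)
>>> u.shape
(11, 7)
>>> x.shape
(5,)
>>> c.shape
(5, 23)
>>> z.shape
(23, 23)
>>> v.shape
(23, 5)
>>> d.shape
(5, 13)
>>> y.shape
(7, 11, 13)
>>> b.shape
(5, 31, 5)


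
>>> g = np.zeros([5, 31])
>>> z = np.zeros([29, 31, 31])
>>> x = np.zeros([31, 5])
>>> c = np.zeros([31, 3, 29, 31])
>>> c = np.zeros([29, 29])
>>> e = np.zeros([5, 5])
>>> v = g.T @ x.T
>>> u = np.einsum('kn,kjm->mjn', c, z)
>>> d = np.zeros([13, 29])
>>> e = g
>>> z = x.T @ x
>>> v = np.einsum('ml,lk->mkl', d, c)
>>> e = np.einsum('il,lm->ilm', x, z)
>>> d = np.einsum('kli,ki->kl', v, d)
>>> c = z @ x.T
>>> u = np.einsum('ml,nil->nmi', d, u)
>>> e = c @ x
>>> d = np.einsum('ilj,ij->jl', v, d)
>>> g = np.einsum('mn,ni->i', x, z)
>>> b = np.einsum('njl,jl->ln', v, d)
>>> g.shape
(5,)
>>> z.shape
(5, 5)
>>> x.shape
(31, 5)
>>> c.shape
(5, 31)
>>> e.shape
(5, 5)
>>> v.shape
(13, 29, 29)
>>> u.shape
(31, 13, 31)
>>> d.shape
(29, 29)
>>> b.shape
(29, 13)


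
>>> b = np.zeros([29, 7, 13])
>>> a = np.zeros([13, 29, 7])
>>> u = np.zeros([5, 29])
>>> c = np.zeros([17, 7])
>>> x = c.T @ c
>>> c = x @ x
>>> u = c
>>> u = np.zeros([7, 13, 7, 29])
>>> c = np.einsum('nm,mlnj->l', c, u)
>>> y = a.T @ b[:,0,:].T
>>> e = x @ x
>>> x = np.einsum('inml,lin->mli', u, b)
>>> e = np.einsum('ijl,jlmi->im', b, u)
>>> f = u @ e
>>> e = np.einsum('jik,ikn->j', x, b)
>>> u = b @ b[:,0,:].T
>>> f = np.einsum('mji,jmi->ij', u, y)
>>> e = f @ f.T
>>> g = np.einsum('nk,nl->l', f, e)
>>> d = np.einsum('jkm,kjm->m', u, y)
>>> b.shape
(29, 7, 13)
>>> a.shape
(13, 29, 7)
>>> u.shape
(29, 7, 29)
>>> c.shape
(13,)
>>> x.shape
(7, 29, 7)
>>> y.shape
(7, 29, 29)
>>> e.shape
(29, 29)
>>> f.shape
(29, 7)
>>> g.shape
(29,)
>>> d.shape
(29,)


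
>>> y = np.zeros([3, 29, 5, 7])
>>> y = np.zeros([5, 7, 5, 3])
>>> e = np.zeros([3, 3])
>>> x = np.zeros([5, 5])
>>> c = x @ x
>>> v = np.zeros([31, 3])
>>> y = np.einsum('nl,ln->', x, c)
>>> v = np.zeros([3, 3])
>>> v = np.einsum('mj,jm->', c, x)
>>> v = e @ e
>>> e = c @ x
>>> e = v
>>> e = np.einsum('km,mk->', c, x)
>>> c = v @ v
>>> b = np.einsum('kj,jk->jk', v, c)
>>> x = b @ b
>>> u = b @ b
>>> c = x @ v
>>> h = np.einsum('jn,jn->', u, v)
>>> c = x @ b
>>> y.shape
()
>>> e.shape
()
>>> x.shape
(3, 3)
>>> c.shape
(3, 3)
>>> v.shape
(3, 3)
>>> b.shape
(3, 3)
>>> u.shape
(3, 3)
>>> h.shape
()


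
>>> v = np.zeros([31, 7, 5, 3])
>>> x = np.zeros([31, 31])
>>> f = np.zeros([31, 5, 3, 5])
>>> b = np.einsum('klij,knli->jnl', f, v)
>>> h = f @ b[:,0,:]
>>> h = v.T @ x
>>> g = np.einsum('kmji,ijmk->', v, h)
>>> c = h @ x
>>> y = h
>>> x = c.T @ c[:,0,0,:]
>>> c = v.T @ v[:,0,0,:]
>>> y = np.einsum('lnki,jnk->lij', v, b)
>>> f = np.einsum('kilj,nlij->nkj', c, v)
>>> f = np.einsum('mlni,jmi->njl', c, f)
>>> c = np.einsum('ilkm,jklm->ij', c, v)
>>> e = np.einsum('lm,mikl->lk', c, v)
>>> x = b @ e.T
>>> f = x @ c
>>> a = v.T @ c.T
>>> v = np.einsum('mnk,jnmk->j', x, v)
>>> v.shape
(31,)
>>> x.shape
(5, 7, 3)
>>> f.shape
(5, 7, 31)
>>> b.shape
(5, 7, 5)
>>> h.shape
(3, 5, 7, 31)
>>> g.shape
()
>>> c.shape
(3, 31)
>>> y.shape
(31, 3, 5)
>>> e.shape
(3, 5)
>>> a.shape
(3, 5, 7, 3)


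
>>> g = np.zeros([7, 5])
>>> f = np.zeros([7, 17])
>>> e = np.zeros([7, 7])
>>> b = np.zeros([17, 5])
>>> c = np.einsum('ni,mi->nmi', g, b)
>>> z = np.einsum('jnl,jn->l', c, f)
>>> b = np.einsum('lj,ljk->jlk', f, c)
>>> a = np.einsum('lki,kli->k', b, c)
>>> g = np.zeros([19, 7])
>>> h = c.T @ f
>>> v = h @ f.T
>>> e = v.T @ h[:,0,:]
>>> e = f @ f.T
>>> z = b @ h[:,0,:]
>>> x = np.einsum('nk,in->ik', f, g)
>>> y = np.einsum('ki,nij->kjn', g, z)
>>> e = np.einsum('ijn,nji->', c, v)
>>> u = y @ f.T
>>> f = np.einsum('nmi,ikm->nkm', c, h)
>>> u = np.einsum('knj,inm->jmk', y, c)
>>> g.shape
(19, 7)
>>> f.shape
(7, 17, 17)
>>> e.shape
()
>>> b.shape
(17, 7, 5)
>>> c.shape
(7, 17, 5)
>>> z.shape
(17, 7, 17)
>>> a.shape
(7,)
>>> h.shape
(5, 17, 17)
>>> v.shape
(5, 17, 7)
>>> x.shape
(19, 17)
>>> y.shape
(19, 17, 17)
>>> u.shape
(17, 5, 19)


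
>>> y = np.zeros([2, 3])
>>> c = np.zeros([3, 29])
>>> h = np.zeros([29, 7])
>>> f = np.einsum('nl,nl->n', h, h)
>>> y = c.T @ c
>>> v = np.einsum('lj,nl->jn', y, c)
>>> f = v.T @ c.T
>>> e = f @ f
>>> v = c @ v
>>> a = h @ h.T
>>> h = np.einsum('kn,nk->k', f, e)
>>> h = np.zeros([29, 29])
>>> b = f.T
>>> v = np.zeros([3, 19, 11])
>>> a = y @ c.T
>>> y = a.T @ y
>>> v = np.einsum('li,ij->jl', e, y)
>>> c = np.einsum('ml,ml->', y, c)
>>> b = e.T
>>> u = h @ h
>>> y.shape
(3, 29)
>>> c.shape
()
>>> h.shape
(29, 29)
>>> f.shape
(3, 3)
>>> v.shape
(29, 3)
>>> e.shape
(3, 3)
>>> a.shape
(29, 3)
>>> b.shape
(3, 3)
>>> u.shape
(29, 29)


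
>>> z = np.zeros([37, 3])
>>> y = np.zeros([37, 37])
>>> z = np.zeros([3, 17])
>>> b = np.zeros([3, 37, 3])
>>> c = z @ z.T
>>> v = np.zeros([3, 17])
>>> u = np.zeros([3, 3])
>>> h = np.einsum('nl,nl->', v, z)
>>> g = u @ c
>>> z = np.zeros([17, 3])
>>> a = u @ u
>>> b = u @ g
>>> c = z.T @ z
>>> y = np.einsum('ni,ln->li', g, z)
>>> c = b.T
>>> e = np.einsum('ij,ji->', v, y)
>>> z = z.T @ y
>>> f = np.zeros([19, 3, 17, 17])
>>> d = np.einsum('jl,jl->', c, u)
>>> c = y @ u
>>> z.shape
(3, 3)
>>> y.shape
(17, 3)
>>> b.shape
(3, 3)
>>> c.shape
(17, 3)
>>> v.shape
(3, 17)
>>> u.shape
(3, 3)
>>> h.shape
()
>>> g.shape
(3, 3)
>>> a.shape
(3, 3)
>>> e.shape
()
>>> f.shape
(19, 3, 17, 17)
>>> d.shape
()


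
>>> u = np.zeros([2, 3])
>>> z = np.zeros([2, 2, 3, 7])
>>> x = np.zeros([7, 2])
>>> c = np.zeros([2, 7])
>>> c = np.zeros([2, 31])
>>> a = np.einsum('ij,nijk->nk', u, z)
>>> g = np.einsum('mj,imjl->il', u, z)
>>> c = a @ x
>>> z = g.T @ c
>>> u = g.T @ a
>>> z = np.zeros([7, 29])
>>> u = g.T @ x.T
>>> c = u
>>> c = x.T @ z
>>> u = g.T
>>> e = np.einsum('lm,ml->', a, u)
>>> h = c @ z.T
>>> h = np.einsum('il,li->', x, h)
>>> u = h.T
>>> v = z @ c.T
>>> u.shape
()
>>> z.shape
(7, 29)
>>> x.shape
(7, 2)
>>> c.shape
(2, 29)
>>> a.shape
(2, 7)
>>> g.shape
(2, 7)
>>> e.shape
()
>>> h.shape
()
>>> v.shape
(7, 2)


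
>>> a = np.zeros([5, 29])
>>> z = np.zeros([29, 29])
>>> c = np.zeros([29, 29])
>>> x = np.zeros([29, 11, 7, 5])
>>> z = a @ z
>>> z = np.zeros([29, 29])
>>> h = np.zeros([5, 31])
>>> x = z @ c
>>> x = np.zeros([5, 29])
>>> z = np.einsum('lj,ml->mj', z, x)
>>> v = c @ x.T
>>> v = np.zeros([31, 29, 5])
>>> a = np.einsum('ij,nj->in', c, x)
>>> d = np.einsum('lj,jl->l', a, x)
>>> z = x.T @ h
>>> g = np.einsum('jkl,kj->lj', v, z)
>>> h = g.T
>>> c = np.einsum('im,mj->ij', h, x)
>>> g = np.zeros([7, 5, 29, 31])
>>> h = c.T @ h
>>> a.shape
(29, 5)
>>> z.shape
(29, 31)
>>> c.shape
(31, 29)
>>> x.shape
(5, 29)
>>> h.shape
(29, 5)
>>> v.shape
(31, 29, 5)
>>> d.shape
(29,)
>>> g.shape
(7, 5, 29, 31)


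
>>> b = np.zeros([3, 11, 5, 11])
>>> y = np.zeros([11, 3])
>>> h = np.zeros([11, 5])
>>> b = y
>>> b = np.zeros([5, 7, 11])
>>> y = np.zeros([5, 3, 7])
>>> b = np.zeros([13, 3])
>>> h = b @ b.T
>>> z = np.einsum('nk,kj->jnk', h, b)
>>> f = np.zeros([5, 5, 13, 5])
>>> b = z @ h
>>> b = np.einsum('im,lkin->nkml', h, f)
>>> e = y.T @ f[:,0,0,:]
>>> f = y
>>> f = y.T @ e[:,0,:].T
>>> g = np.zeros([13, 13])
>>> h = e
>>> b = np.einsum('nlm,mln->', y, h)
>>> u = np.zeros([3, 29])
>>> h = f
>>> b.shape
()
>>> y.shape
(5, 3, 7)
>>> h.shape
(7, 3, 7)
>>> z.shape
(3, 13, 13)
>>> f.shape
(7, 3, 7)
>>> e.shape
(7, 3, 5)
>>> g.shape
(13, 13)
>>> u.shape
(3, 29)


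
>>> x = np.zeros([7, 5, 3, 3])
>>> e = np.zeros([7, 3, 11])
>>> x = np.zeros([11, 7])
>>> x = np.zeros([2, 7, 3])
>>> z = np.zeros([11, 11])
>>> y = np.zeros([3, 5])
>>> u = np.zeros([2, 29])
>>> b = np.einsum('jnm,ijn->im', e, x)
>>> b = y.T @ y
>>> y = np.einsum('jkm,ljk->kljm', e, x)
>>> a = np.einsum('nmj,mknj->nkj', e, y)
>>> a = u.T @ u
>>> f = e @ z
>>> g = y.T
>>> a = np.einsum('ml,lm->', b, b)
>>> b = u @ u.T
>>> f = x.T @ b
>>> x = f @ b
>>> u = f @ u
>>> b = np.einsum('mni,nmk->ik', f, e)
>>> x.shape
(3, 7, 2)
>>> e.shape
(7, 3, 11)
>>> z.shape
(11, 11)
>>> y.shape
(3, 2, 7, 11)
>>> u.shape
(3, 7, 29)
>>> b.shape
(2, 11)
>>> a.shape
()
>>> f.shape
(3, 7, 2)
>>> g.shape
(11, 7, 2, 3)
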